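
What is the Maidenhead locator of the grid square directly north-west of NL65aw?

NL55xx

Longitude subsquare a = 0; −1 → -1, wraps to 23 = x, carry into square.
Longitude square 6; −1 → 5.
Latitude subsquare w = 22; +1 → 23 = x.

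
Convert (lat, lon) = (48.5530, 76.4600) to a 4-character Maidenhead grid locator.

Shift to the Maidenhead origin (180°W, 90°S): lon 256.46, lat 138.55.
Field (20°×10°, letters A–R): lon ⌊256.46/20⌋ = 12 → M; lat ⌊138.55/10⌋ = 13 → N.
Square (2°×1°, digits 0–9): lon ⌊16.46/2⌋ = 8; lat ⌊8.55/1⌋ = 8.

MN88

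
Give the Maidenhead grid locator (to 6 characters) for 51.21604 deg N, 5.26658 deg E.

Offset from 180°W / 90°S: lon 185.2666°, lat 141.2160°.
Field: 185.2666/20 → 9 → J, 141.2160/10 → 14 → O; chars JO.
Square: 5.2666/2 → 2, 1.2160/1 → 1; chars 21.
Subsquare: 1.2666/0.0833333 → 15 → p, 0.2160/0.0416667 → 5 → f; chars pf.

JO21pf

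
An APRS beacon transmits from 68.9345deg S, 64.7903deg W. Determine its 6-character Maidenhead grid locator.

FC71ob

Offset from 180°W / 90°S: lon 115.2097°, lat 21.0655°.
Field: lon ⌊115.2097/20⌋ = 5 → F; lat ⌊21.0655/10⌋ = 2 → C.
Square: lon ⌊15.2097/2⌋ = 7; lat ⌊1.0655/1⌋ = 1.
Subsquare: lon ⌊1.2097/0.0833333⌋ = 14 → o; lat ⌊0.0655/0.0416667⌋ = 1 → b.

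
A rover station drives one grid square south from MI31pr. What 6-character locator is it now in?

MI31pq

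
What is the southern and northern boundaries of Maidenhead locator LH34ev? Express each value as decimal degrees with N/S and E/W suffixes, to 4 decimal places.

15.1250° S, 15.0833° S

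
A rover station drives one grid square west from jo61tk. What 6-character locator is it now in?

Longitude subsquare t = 19; −1 → 18 = s.
The latitude characters are unchanged.

JO61sk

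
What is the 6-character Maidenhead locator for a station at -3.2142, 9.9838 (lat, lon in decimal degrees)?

Shift to the Maidenhead origin (180°W, 90°S): lon 189.9838, lat 86.7858.
Field: 189.9838/20 → 9 → J, 86.7858/10 → 8 → I; chars JI.
Square: 9.9838/2 → 4, 6.7858/1 → 6; chars 46.
Subsquare: 1.9838/0.0833333 → 23 → x, 0.7858/0.0416667 → 18 → s; chars xs.

JI46xs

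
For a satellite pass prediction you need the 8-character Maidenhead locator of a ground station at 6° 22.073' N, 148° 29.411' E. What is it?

QJ46fi88

Add 180° to longitude and 90° to latitude: 328.49018, 96.36788.
Field: 328.49018/20 → 16 → Q, 96.36788/10 → 9 → J; chars QJ.
Square: 8.49018/2 → 4, 6.36788/1 → 6; chars 46.
Subsquare: 0.49018/0.0833333 → 5 → f, 0.36788/0.0416667 → 8 → i; chars fi.
Extended square: 0.07352/0.00833333 → 8, 0.03455/0.00416667 → 8; chars 88.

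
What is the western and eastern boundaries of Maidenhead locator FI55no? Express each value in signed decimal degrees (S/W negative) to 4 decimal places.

Field F=5, I=8: +5·20° lon, +8·10° lat → SW at lon -80°, lat -10°.
Square 5, 5: +5·2° lon, +5·1° lat → SW at lon -70°, lat -5°.
Subsquare n=13, o=14: +13·0.0833333° lon, +14·0.0416667° lat → SW at lon -68.9167°, lat -4.41667°.
Cell spans 0.0833333° lon × 0.0416667° lat.
west -68.9167, east -68.8333.

-68.9167, -68.8333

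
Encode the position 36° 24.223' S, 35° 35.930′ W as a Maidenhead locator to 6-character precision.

HF23eo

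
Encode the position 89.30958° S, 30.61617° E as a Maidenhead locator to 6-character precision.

KA50hq

Offset from 180°W / 90°S: lon 210.6162°, lat 0.6904°.
Field (20°×10°, letters A–R): lon ⌊210.6162/20⌋ = 10 → K; lat ⌊0.6904/10⌋ = 0 → A.
Square (2°×1°, digits 0–9): lon ⌊10.6162/2⌋ = 5; lat ⌊0.6904/1⌋ = 0.
Subsquare (5′×2.5′, letters a–x): lon ⌊0.6162/0.0833333⌋ = 7 → h; lat ⌊0.6904/0.0416667⌋ = 16 → q.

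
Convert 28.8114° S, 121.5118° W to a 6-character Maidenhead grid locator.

CG91fe

Shift to the Maidenhead origin (180°W, 90°S): lon 58.4882, lat 61.1886.
Field (20°×10°, letters A–R): lon ⌊58.4882/20⌋ = 2 → C; lat ⌊61.1886/10⌋ = 6 → G.
Square (2°×1°, digits 0–9): lon ⌊18.4882/2⌋ = 9; lat ⌊1.1886/1⌋ = 1.
Subsquare (5′×2.5′, letters a–x): lon ⌊0.4882/0.0833333⌋ = 5 → f; lat ⌊0.1886/0.0416667⌋ = 4 → e.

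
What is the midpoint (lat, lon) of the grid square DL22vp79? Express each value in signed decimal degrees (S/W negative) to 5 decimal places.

22.66458, -114.18750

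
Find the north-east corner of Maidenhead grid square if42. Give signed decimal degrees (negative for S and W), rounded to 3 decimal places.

Field I=8, F=5: +8·20° lon, +5·10° lat → SW at lon -20°, lat -40°.
Square 4, 2: +4·2° lon, +2·1° lat → SW at lon -12°, lat -38°.
Cell spans 2° lon × 1° lat. NE corner is SW corner plus one full cell.
latitude -37.000, longitude -10.000.

-37.000, -10.000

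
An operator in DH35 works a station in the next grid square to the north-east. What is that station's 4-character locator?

DH46

Longitude square 3; +1 → 4.
Latitude square 5; +1 → 6.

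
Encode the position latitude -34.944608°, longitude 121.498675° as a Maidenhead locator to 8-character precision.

PF05rb93

Add 180° to longitude and 90° to latitude: 301.49867, 55.05539.
Field: lon ⌊301.49867/20⌋ = 15 → P; lat ⌊55.05539/10⌋ = 5 → F.
Square: lon ⌊1.49867/2⌋ = 0; lat ⌊5.05539/1⌋ = 5.
Subsquare: lon ⌊1.49867/0.0833333⌋ = 17 → r; lat ⌊0.05539/0.0416667⌋ = 1 → b.
Extended square: lon ⌊0.08201/0.00833333⌋ = 9; lat ⌊0.01373/0.00416667⌋ = 3.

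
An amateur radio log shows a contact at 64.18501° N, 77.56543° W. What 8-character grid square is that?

FP14fe24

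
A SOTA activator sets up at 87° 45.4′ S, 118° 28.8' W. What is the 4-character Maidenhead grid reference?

DA02

Add 180° to longitude and 90° to latitude: 61.52, 2.24.
Field (20°×10°, letters A–R): lon ⌊61.52/20⌋ = 3 → D; lat ⌊2.24/10⌋ = 0 → A.
Square (2°×1°, digits 0–9): lon ⌊1.52/2⌋ = 0; lat ⌊2.24/1⌋ = 2.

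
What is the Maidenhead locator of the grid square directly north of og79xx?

OH70xa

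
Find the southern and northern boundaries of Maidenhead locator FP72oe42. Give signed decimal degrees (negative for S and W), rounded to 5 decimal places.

62.17500, 62.17917

Field F=5, P=15: +5·20° lon, +15·10° lat → SW at lon -80°, lat 60°.
Square 7, 2: +7·2° lon, +2·1° lat → SW at lon -66°, lat 62°.
Subsquare o=14, e=4: +14·0.0833333° lon, +4·0.0416667° lat → SW at lon -64.8333°, lat 62.1667°.
Extended square 4, 2: +4·0.00833333° lon, +2·0.00416667° lat → SW at lon -64.8°, lat 62.175°.
Cell spans 0.00833333° lon × 0.00416667° lat.
south 62.17500, north 62.17917.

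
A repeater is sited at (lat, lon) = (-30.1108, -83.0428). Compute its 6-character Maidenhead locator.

EF89lv

Add 180° to longitude and 90° to latitude: 96.9572, 59.8892.
Field: 96.9572/20 → 4 → E, 59.8892/10 → 5 → F; chars EF.
Square: 16.9572/2 → 8, 9.8892/1 → 9; chars 89.
Subsquare: 0.9572/0.0833333 → 11 → l, 0.8892/0.0416667 → 21 → v; chars lv.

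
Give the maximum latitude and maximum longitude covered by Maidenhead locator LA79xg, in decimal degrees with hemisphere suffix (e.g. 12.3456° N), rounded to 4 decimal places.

Field L=11, A=0: +11·20° lon, +0·10° lat → SW at lon 40°, lat -90°.
Square 7, 9: +7·2° lon, +9·1° lat → SW at lon 54°, lat -81°.
Subsquare x=23, g=6: +23·0.0833333° lon, +6·0.0416667° lat → SW at lon 55.9167°, lat -80.75°.
Cell spans 0.0833333° lon × 0.0416667° lat. NE corner is SW corner plus one full cell.
latitude 80.7083° S, longitude 56.0000° E.

80.7083° S, 56.0000° E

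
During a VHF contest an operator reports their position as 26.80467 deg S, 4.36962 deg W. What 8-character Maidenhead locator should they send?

IG73te56

Add 180° to longitude and 90° to latitude: 175.63038, 63.19533.
Field: 175.63038/20 → 8 → I, 63.19533/10 → 6 → G; chars IG.
Square: 15.63038/2 → 7, 3.19533/1 → 3; chars 73.
Subsquare: 1.63038/0.0833333 → 19 → t, 0.19533/0.0416667 → 4 → e; chars te.
Extended square: 0.04705/0.00833333 → 5, 0.02866/0.00416667 → 6; chars 56.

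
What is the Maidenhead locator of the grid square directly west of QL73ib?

QL73hb

Longitude subsquare i = 8; −1 → 7 = h.
The latitude characters are unchanged.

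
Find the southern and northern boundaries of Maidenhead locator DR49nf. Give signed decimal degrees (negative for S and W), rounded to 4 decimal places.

89.2083, 89.2500

Field D=3, R=17: +3·20° lon, +17·10° lat → SW at lon -120°, lat 80°.
Square 4, 9: +4·2° lon, +9·1° lat → SW at lon -112°, lat 89°.
Subsquare n=13, f=5: +13·0.0833333° lon, +5·0.0416667° lat → SW at lon -110.917°, lat 89.2083°.
Cell spans 0.0833333° lon × 0.0416667° lat.
south 89.2083, north 89.2500.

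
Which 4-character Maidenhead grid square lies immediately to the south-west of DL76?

Longitude square 7; −1 → 6.
Latitude square 6; −1 → 5.

DL65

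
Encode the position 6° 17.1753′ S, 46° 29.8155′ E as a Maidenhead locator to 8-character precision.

LI33fr91

Shift to the Maidenhead origin (180°W, 90°S): lon 226.49693, lat 83.71375.
Field (20°×10°, letters A–R): lon ⌊226.49693/20⌋ = 11 → L; lat ⌊83.71375/10⌋ = 8 → I.
Square (2°×1°, digits 0–9): lon ⌊6.49693/2⌋ = 3; lat ⌊3.71375/1⌋ = 3.
Subsquare (5′×2.5′, letters a–x): lon ⌊0.49693/0.0833333⌋ = 5 → f; lat ⌊0.71375/0.0416667⌋ = 17 → r.
Extended square (30″×15″, digits 0–9): lon ⌊0.08026/0.00833333⌋ = 9; lat ⌊0.00541/0.00416667⌋ = 1.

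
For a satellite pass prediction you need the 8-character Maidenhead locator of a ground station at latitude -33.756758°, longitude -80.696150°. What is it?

EF96pf68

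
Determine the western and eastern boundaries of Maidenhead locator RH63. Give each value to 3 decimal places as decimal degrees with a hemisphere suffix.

Field R=17, H=7: +17·20° lon, +7·10° lat → SW at lon 160°, lat -20°.
Square 6, 3: +6·2° lon, +3·1° lat → SW at lon 172°, lat -17°.
Cell spans 2° lon × 1° lat.
west 172.000° E, east 174.000° E.

172.000° E, 174.000° E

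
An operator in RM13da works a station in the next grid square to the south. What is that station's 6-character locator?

RM12dx

Latitude subsquare a = 0; −1 → -1, wraps to 23 = x, carry into square.
Latitude square 3; −1 → 2.
The longitude characters are unchanged.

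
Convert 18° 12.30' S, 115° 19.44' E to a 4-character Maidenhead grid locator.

Shift to the Maidenhead origin (180°W, 90°S): lon 295.32, lat 71.80.
Field: lon ⌊295.32/20⌋ = 14 → O; lat ⌊71.80/10⌋ = 7 → H.
Square: lon ⌊15.32/2⌋ = 7; lat ⌊1.80/1⌋ = 1.

OH71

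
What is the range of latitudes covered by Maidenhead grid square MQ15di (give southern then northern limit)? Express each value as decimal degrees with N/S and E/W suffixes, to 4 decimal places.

75.3333° N, 75.3750° N

Field M=12, Q=16: +12·20° lon, +16·10° lat → SW at lon 60°, lat 70°.
Square 1, 5: +1·2° lon, +5·1° lat → SW at lon 62°, lat 75°.
Subsquare d=3, i=8: +3·0.0833333° lon, +8·0.0416667° lat → SW at lon 62.25°, lat 75.3333°.
Cell spans 0.0833333° lon × 0.0416667° lat.
south 75.3333° N, north 75.3750° N.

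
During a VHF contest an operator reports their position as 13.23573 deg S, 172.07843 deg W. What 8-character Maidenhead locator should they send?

Offset from 180°W / 90°S: lon 7.92157°, lat 76.76427°.
Field: 7.92157/20 → 0 → A, 76.76427/10 → 7 → H; chars AH.
Square: 7.92157/2 → 3, 6.76427/1 → 6; chars 36.
Subsquare: 1.92157/0.0833333 → 23 → x, 0.76427/0.0416667 → 18 → s; chars xs.
Extended square: 0.00490/0.00833333 → 0, 0.01427/0.00416667 → 3; chars 03.

AH36xs03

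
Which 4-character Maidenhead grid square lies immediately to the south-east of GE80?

GD99

Longitude square 8; +1 → 9.
Latitude square 0; −1 → -1, wraps to 9, carry into field.
Latitude field E = 4; −1 → 3 = D.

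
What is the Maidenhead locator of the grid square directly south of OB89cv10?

OB89cu19

Latitude extended square 0; −1 → -1, wraps to 9, carry into subsquare.
Latitude subsquare v = 21; −1 → 20 = u.
The longitude characters are unchanged.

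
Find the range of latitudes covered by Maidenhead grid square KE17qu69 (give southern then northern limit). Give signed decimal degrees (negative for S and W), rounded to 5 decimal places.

-42.12917, -42.12500

Field K=10, E=4: +10·20° lon, +4·10° lat → SW at lon 20°, lat -50°.
Square 1, 7: +1·2° lon, +7·1° lat → SW at lon 22°, lat -43°.
Subsquare q=16, u=20: +16·0.0833333° lon, +20·0.0416667° lat → SW at lon 23.3333°, lat -42.1667°.
Extended square 6, 9: +6·0.00833333° lon, +9·0.00416667° lat → SW at lon 23.3833°, lat -42.1292°.
Cell spans 0.00833333° lon × 0.00416667° lat.
south -42.12917, north -42.12500.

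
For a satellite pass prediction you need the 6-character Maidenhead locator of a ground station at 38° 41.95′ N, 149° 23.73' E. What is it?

Add 180° to longitude and 90° to latitude: 329.3955, 128.6992.
Field (20°×10°, letters A–R): lon ⌊329.3955/20⌋ = 16 → Q; lat ⌊128.6992/10⌋ = 12 → M.
Square (2°×1°, digits 0–9): lon ⌊9.3955/2⌋ = 4; lat ⌊8.6992/1⌋ = 8.
Subsquare (5′×2.5′, letters a–x): lon ⌊1.3955/0.0833333⌋ = 16 → q; lat ⌊0.6992/0.0416667⌋ = 16 → q.

QM48qq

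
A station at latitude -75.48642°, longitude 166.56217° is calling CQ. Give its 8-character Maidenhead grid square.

RB34gm73

Shift to the Maidenhead origin (180°W, 90°S): lon 346.56217, lat 14.51358.
Field: lon ⌊346.56217/20⌋ = 17 → R; lat ⌊14.51358/10⌋ = 1 → B.
Square: lon ⌊6.56217/2⌋ = 3; lat ⌊4.51358/1⌋ = 4.
Subsquare: lon ⌊0.56217/0.0833333⌋ = 6 → g; lat ⌊0.51358/0.0416667⌋ = 12 → m.
Extended square: lon ⌊0.06217/0.00833333⌋ = 7; lat ⌊0.01358/0.00416667⌋ = 3.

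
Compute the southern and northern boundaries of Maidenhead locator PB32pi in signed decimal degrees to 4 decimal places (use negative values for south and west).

-77.6667, -77.6250

Field P=15, B=1: +15·20° lon, +1·10° lat → SW at lon 120°, lat -80°.
Square 3, 2: +3·2° lon, +2·1° lat → SW at lon 126°, lat -78°.
Subsquare p=15, i=8: +15·0.0833333° lon, +8·0.0416667° lat → SW at lon 127.25°, lat -77.6667°.
Cell spans 0.0833333° lon × 0.0416667° lat.
south -77.6667, north -77.6250.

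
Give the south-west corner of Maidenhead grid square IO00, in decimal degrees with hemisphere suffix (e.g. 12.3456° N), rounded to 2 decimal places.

50.00° N, 20.00° W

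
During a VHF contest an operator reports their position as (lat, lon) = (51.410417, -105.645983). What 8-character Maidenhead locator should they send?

Shift to the Maidenhead origin (180°W, 90°S): lon 74.35402, lat 141.41042.
Field: 74.35402/20 → 3 → D, 141.41042/10 → 14 → O; chars DO.
Square: 14.35402/2 → 7, 1.41042/1 → 1; chars 71.
Subsquare: 0.35402/0.0833333 → 4 → e, 0.41042/0.0416667 → 9 → j; chars ej.
Extended square: 0.02068/0.00833333 → 2, 0.03542/0.00416667 → 8; chars 28.

DO71ej28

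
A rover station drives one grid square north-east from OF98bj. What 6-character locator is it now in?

OF98ck

Longitude subsquare b = 1; +1 → 2 = c.
Latitude subsquare j = 9; +1 → 10 = k.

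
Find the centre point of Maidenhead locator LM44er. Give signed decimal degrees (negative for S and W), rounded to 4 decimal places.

34.7292, 48.3750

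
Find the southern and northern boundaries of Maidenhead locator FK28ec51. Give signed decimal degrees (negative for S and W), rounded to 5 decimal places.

18.08750, 18.09167

Field F=5, K=10: +5·20° lon, +10·10° lat → SW at lon -80°, lat 10°.
Square 2, 8: +2·2° lon, +8·1° lat → SW at lon -76°, lat 18°.
Subsquare e=4, c=2: +4·0.0833333° lon, +2·0.0416667° lat → SW at lon -75.6667°, lat 18.0833°.
Extended square 5, 1: +5·0.00833333° lon, +1·0.00416667° lat → SW at lon -75.625°, lat 18.0875°.
Cell spans 0.00833333° lon × 0.00416667° lat.
south 18.08750, north 18.09167.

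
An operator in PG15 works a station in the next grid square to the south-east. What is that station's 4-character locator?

PG24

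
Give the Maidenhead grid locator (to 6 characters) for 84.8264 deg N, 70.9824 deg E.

Shift to the Maidenhead origin (180°W, 90°S): lon 250.9824, lat 174.8264.
Field: lon ⌊250.9824/20⌋ = 12 → M; lat ⌊174.8264/10⌋ = 17 → R.
Square: lon ⌊10.9824/2⌋ = 5; lat ⌊4.8264/1⌋ = 4.
Subsquare: lon ⌊0.9824/0.0833333⌋ = 11 → l; lat ⌊0.8264/0.0416667⌋ = 19 → t.

MR54lt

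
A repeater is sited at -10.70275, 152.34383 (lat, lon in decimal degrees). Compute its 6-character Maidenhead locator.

QH69eh

Offset from 180°W / 90°S: lon 332.3438°, lat 79.2973°.
Field: 332.3438/20 → 16 → Q, 79.2973/10 → 7 → H; chars QH.
Square: 12.3438/2 → 6, 9.2973/1 → 9; chars 69.
Subsquare: 0.3438/0.0833333 → 4 → e, 0.2973/0.0416667 → 7 → h; chars eh.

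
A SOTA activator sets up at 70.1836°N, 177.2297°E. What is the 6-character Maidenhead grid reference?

Shift to the Maidenhead origin (180°W, 90°S): lon 357.2297, lat 160.1836.
Field: 357.2297/20 → 17 → R, 160.1836/10 → 16 → Q; chars RQ.
Square: 17.2297/2 → 8, 0.1836/1 → 0; chars 80.
Subsquare: 1.2297/0.0833333 → 14 → o, 0.1836/0.0416667 → 4 → e; chars oe.

RQ80oe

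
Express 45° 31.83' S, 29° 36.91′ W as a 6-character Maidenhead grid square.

HE54el

Add 180° to longitude and 90° to latitude: 150.3848, 44.4695.
Field: 150.3848/20 → 7 → H, 44.4695/10 → 4 → E; chars HE.
Square: 10.3848/2 → 5, 4.4695/1 → 4; chars 54.
Subsquare: 0.3848/0.0833333 → 4 → e, 0.4695/0.0416667 → 11 → l; chars el.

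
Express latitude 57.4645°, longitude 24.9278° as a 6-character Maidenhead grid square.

Shift to the Maidenhead origin (180°W, 90°S): lon 204.9278, lat 147.4645.
Field: lon ⌊204.9278/20⌋ = 10 → K; lat ⌊147.4645/10⌋ = 14 → O.
Square: lon ⌊4.9278/2⌋ = 2; lat ⌊7.4645/1⌋ = 7.
Subsquare: lon ⌊0.9278/0.0833333⌋ = 11 → l; lat ⌊0.4645/0.0416667⌋ = 11 → l.

KO27ll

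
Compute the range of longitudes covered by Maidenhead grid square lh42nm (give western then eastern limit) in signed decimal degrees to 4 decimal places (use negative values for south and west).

49.0833, 49.1667

Field L=11, H=7: +11·20° lon, +7·10° lat → SW at lon 40°, lat -20°.
Square 4, 2: +4·2° lon, +2·1° lat → SW at lon 48°, lat -18°.
Subsquare n=13, m=12: +13·0.0833333° lon, +12·0.0416667° lat → SW at lon 49.0833°, lat -17.5°.
Cell spans 0.0833333° lon × 0.0416667° lat.
west 49.0833, east 49.1667.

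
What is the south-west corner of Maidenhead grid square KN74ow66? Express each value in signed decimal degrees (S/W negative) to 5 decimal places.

44.94167, 35.21667

Field K=10, N=13: +10·20° lon, +13·10° lat → SW at lon 20°, lat 40°.
Square 7, 4: +7·2° lon, +4·1° lat → SW at lon 34°, lat 44°.
Subsquare o=14, w=22: +14·0.0833333° lon, +22·0.0416667° lat → SW at lon 35.1667°, lat 44.9167°.
Extended square 6, 6: +6·0.00833333° lon, +6·0.00416667° lat → SW at lon 35.2167°, lat 44.9417°.
latitude 44.94167, longitude 35.21667.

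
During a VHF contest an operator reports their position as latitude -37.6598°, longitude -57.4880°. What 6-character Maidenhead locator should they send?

Add 180° to longitude and 90° to latitude: 122.5120, 52.3402.
Field: 122.5120/20 → 6 → G, 52.3402/10 → 5 → F; chars GF.
Square: 2.5120/2 → 1, 2.3402/1 → 2; chars 12.
Subsquare: 0.5120/0.0833333 → 6 → g, 0.3402/0.0416667 → 8 → i; chars gi.

GF12gi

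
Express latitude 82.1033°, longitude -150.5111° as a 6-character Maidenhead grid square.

BR42rc

Shift to the Maidenhead origin (180°W, 90°S): lon 29.4889, lat 172.1033.
Field: lon ⌊29.4889/20⌋ = 1 → B; lat ⌊172.1033/10⌋ = 17 → R.
Square: lon ⌊9.4889/2⌋ = 4; lat ⌊2.1033/1⌋ = 2.
Subsquare: lon ⌊1.4889/0.0833333⌋ = 17 → r; lat ⌊0.1033/0.0416667⌋ = 2 → c.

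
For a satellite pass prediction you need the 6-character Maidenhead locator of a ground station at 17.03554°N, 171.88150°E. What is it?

RK57wa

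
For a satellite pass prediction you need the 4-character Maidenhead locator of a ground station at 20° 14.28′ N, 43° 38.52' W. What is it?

GL80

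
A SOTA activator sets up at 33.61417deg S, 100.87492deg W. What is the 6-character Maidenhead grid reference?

Add 180° to longitude and 90° to latitude: 79.1251, 56.3858.
Field: 79.1251/20 → 3 → D, 56.3858/10 → 5 → F; chars DF.
Square: 19.1251/2 → 9, 6.3858/1 → 6; chars 96.
Subsquare: 1.1251/0.0833333 → 13 → n, 0.3858/0.0416667 → 9 → j; chars nj.

DF96nj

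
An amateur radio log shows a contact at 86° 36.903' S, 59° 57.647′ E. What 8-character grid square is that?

LA93xj52

Add 180° to longitude and 90° to latitude: 239.96078, 3.38495.
Field (20°×10°, letters A–R): 239.96078/20 → 11 → L, 3.38495/10 → 0 → A; chars LA.
Square (2°×1°, digits 0–9): 19.96078/2 → 9, 3.38495/1 → 3; chars 93.
Subsquare (5′×2.5′, letters a–x): 1.96078/0.0833333 → 23 → x, 0.38495/0.0416667 → 9 → j; chars xj.
Extended square (30″×15″, digits 0–9): 0.04412/0.00833333 → 5, 0.00995/0.00416667 → 2; chars 52.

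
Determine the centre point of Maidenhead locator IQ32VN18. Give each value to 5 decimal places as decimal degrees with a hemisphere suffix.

72.57708° N, 12.23750° W

Field I=8, Q=16: +8·20° lon, +16·10° lat → SW at lon -20°, lat 70°.
Square 3, 2: +3·2° lon, +2·1° lat → SW at lon -14°, lat 72°.
Subsquare v=21, n=13: +21·0.0833333° lon, +13·0.0416667° lat → SW at lon -12.25°, lat 72.5417°.
Extended square 1, 8: +1·0.00833333° lon, +8·0.00416667° lat → SW at lon -12.2417°, lat 72.575°.
Cell spans 0.00833333° lon × 0.00416667° lat. Centre is SW corner plus half of each.
latitude 72.57708° N, longitude 12.23750° W.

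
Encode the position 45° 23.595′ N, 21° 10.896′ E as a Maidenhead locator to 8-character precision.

KN05oj14

Add 180° to longitude and 90° to latitude: 201.18160, 135.39325.
Field (20°×10°, letters A–R): 201.18160/20 → 10 → K, 135.39325/10 → 13 → N; chars KN.
Square (2°×1°, digits 0–9): 1.18160/2 → 0, 5.39325/1 → 5; chars 05.
Subsquare (5′×2.5′, letters a–x): 1.18160/0.0833333 → 14 → o, 0.39325/0.0416667 → 9 → j; chars oj.
Extended square (30″×15″, digits 0–9): 0.01493/0.00833333 → 1, 0.01825/0.00416667 → 4; chars 14.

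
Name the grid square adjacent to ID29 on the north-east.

IE30

Longitude square 2; +1 → 3.
Latitude square 9; +1 → 10, wraps to 0, carry into field.
Latitude field D = 3; +1 → 4 = E.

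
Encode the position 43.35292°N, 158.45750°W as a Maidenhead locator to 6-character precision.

BN03si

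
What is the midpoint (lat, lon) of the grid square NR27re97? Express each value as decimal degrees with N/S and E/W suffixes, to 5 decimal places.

87.19792° N, 85.49583° E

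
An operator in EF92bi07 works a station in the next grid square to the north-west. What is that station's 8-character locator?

EF92ai98

Longitude extended square 0; −1 → -1, wraps to 9, carry into subsquare.
Longitude subsquare b = 1; −1 → 0 = a.
Latitude extended square 7; +1 → 8.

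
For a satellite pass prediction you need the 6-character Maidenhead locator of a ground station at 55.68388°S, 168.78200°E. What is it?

RD44jh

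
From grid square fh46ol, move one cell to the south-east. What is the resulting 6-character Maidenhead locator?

FH46pk

Longitude subsquare o = 14; +1 → 15 = p.
Latitude subsquare l = 11; −1 → 10 = k.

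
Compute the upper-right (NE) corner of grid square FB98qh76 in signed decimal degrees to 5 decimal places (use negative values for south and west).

Field F=5, B=1: +5·20° lon, +1·10° lat → SW at lon -80°, lat -80°.
Square 9, 8: +9·2° lon, +8·1° lat → SW at lon -62°, lat -72°.
Subsquare q=16, h=7: +16·0.0833333° lon, +7·0.0416667° lat → SW at lon -60.6667°, lat -71.7083°.
Extended square 7, 6: +7·0.00833333° lon, +6·0.00416667° lat → SW at lon -60.6083°, lat -71.6833°.
Cell spans 0.00833333° lon × 0.00416667° lat. NE corner is SW corner plus one full cell.
latitude -71.67917, longitude -60.60000.

-71.67917, -60.60000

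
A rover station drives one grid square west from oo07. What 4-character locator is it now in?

NO97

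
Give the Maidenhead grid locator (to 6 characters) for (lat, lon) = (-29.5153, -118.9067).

DG00nl

Add 180° to longitude and 90° to latitude: 61.0933, 60.4847.
Field (20°×10°, letters A–R): lon ⌊61.0933/20⌋ = 3 → D; lat ⌊60.4847/10⌋ = 6 → G.
Square (2°×1°, digits 0–9): lon ⌊1.0933/2⌋ = 0; lat ⌊0.4847/1⌋ = 0.
Subsquare (5′×2.5′, letters a–x): lon ⌊1.0933/0.0833333⌋ = 13 → n; lat ⌊0.4847/0.0416667⌋ = 11 → l.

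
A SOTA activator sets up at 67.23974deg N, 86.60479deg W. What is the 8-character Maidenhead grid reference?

Shift to the Maidenhead origin (180°W, 90°S): lon 93.39521, lat 157.23974.
Field: 93.39521/20 → 4 → E, 157.23974/10 → 15 → P; chars EP.
Square: 13.39521/2 → 6, 7.23974/1 → 7; chars 67.
Subsquare: 1.39521/0.0833333 → 16 → q, 0.23974/0.0416667 → 5 → f; chars qf.
Extended square: 0.06188/0.00833333 → 7, 0.03141/0.00416667 → 7; chars 77.

EP67qf77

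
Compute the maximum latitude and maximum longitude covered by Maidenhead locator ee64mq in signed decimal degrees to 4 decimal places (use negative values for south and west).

Field E=4, E=4: +4·20° lon, +4·10° lat → SW at lon -100°, lat -50°.
Square 6, 4: +6·2° lon, +4·1° lat → SW at lon -88°, lat -46°.
Subsquare m=12, q=16: +12·0.0833333° lon, +16·0.0416667° lat → SW at lon -87°, lat -45.3333°.
Cell spans 0.0833333° lon × 0.0416667° lat. NE corner is SW corner plus one full cell.
latitude -45.2917, longitude -86.9167.

-45.2917, -86.9167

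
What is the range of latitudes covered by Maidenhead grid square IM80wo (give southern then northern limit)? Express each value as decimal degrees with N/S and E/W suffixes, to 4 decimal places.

30.5833° N, 30.6250° N

Field I=8, M=12: +8·20° lon, +12·10° lat → SW at lon -20°, lat 30°.
Square 8, 0: +8·2° lon, +0·1° lat → SW at lon -4°, lat 30°.
Subsquare w=22, o=14: +22·0.0833333° lon, +14·0.0416667° lat → SW at lon -2.16667°, lat 30.5833°.
Cell spans 0.0833333° lon × 0.0416667° lat.
south 30.5833° N, north 30.6250° N.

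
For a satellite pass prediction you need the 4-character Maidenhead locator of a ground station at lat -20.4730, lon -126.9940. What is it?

CG69

Offset from 180°W / 90°S: lon 53.01°, lat 69.53°.
Field: 53.01/20 → 2 → C, 69.53/10 → 6 → G; chars CG.
Square: 13.01/2 → 6, 9.53/1 → 9; chars 69.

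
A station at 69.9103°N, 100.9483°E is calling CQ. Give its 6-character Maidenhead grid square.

Offset from 180°W / 90°S: lon 280.9483°, lat 159.9103°.
Field: 280.9483/20 → 14 → O, 159.9103/10 → 15 → P; chars OP.
Square: 0.9483/2 → 0, 9.9103/1 → 9; chars 09.
Subsquare: 0.9483/0.0833333 → 11 → l, 0.9103/0.0416667 → 21 → v; chars lv.

OP09lv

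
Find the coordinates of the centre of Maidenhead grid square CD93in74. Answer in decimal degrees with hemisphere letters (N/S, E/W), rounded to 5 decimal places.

56.43958° S, 121.27083° W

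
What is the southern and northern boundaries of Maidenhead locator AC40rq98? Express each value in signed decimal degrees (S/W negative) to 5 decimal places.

Field A=0, C=2: +0·20° lon, +2·10° lat → SW at lon -180°, lat -70°.
Square 4, 0: +4·2° lon, +0·1° lat → SW at lon -172°, lat -70°.
Subsquare r=17, q=16: +17·0.0833333° lon, +16·0.0416667° lat → SW at lon -170.583°, lat -69.3333°.
Extended square 9, 8: +9·0.00833333° lon, +8·0.00416667° lat → SW at lon -170.508°, lat -69.3°.
Cell spans 0.00833333° lon × 0.00416667° lat.
south -69.30000, north -69.29583.

-69.30000, -69.29583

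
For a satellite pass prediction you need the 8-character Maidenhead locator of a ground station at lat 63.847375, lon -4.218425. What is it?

Add 180° to longitude and 90° to latitude: 175.78158, 153.84737.
Field (20°×10°, letters A–R): 175.78158/20 → 8 → I, 153.84737/10 → 15 → P; chars IP.
Square (2°×1°, digits 0–9): 15.78158/2 → 7, 3.84737/1 → 3; chars 73.
Subsquare (5′×2.5′, letters a–x): 1.78158/0.0833333 → 21 → v, 0.84737/0.0416667 → 20 → u; chars vu.
Extended square (30″×15″, digits 0–9): 0.03158/0.00833333 → 3, 0.01404/0.00416667 → 3; chars 33.

IP73vu33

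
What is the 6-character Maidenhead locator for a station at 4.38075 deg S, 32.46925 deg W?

HI35so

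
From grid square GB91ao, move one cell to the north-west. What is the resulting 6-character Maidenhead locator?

GB81xp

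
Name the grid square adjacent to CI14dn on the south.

CI14dm

Latitude subsquare n = 13; −1 → 12 = m.
The longitude characters are unchanged.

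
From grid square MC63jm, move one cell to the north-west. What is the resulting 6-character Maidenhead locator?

Longitude subsquare j = 9; −1 → 8 = i.
Latitude subsquare m = 12; +1 → 13 = n.

MC63in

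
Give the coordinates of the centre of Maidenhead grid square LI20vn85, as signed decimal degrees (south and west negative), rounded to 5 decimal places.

Field L=11, I=8: +11·20° lon, +8·10° lat → SW at lon 40°, lat -10°.
Square 2, 0: +2·2° lon, +0·1° lat → SW at lon 44°, lat -10°.
Subsquare v=21, n=13: +21·0.0833333° lon, +13·0.0416667° lat → SW at lon 45.75°, lat -9.45833°.
Extended square 8, 5: +8·0.00833333° lon, +5·0.00416667° lat → SW at lon 45.8167°, lat -9.4375°.
Cell spans 0.00833333° lon × 0.00416667° lat. Centre is SW corner plus half of each.
latitude -9.43542, longitude 45.82083.

-9.43542, 45.82083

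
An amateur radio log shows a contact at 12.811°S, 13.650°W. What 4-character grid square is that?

Offset from 180°W / 90°S: lon 166.35°, lat 77.19°.
Field (20°×10°, letters A–R): 166.35/20 → 8 → I, 77.19/10 → 7 → H; chars IH.
Square (2°×1°, digits 0–9): 6.35/2 → 3, 7.19/1 → 7; chars 37.

IH37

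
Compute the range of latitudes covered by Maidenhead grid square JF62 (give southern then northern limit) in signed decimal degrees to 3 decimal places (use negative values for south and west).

-38.000, -37.000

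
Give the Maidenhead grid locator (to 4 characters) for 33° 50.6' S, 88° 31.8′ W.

EF56

Add 180° to longitude and 90° to latitude: 91.47, 56.16.
Field: lon ⌊91.47/20⌋ = 4 → E; lat ⌊56.16/10⌋ = 5 → F.
Square: lon ⌊11.47/2⌋ = 5; lat ⌊6.16/1⌋ = 6.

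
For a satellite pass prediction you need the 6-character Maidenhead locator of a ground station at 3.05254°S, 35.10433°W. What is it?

HI26kw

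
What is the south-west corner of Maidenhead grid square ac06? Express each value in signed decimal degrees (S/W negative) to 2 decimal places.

Field A=0, C=2: +0·20° lon, +2·10° lat → SW at lon -180°, lat -70°.
Square 0, 6: +0·2° lon, +6·1° lat → SW at lon -180°, lat -64°.
latitude -64.00, longitude -180.00.

-64.00, -180.00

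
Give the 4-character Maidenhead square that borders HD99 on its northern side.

Latitude square 9; +1 → 10, wraps to 0, carry into field.
Latitude field D = 3; +1 → 4 = E.
The longitude characters are unchanged.

HE90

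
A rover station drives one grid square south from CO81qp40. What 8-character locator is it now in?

Latitude extended square 0; −1 → -1, wraps to 9, carry into subsquare.
Latitude subsquare p = 15; −1 → 14 = o.
The longitude characters are unchanged.

CO81qo49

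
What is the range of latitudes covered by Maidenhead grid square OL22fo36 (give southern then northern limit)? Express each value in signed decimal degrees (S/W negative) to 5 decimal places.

22.60833, 22.61250

Field O=14, L=11: +14·20° lon, +11·10° lat → SW at lon 100°, lat 20°.
Square 2, 2: +2·2° lon, +2·1° lat → SW at lon 104°, lat 22°.
Subsquare f=5, o=14: +5·0.0833333° lon, +14·0.0416667° lat → SW at lon 104.417°, lat 22.5833°.
Extended square 3, 6: +3·0.00833333° lon, +6·0.00416667° lat → SW at lon 104.442°, lat 22.6083°.
Cell spans 0.00833333° lon × 0.00416667° lat.
south 22.60833, north 22.61250.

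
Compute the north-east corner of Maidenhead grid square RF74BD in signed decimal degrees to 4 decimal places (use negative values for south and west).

-35.8333, 174.1667

Field R=17, F=5: +17·20° lon, +5·10° lat → SW at lon 160°, lat -40°.
Square 7, 4: +7·2° lon, +4·1° lat → SW at lon 174°, lat -36°.
Subsquare b=1, d=3: +1·0.0833333° lon, +3·0.0416667° lat → SW at lon 174.083°, lat -35.875°.
Cell spans 0.0833333° lon × 0.0416667° lat. NE corner is SW corner plus one full cell.
latitude -35.8333, longitude 174.1667.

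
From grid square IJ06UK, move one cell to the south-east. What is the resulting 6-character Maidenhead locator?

IJ06vj

Longitude subsquare u = 20; +1 → 21 = v.
Latitude subsquare k = 10; −1 → 9 = j.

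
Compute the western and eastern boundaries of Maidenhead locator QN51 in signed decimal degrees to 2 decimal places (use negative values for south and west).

150.00, 152.00

Field Q=16, N=13: +16·20° lon, +13·10° lat → SW at lon 140°, lat 40°.
Square 5, 1: +5·2° lon, +1·1° lat → SW at lon 150°, lat 41°.
Cell spans 2° lon × 1° lat.
west 150.00, east 152.00.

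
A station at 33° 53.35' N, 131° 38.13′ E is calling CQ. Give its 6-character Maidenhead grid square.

Offset from 180°W / 90°S: lon 311.6355°, lat 123.8892°.
Field: 311.6355/20 → 15 → P, 123.8892/10 → 12 → M; chars PM.
Square: 11.6355/2 → 5, 3.8892/1 → 3; chars 53.
Subsquare: 1.6355/0.0833333 → 19 → t, 0.8892/0.0416667 → 21 → v; chars tv.

PM53tv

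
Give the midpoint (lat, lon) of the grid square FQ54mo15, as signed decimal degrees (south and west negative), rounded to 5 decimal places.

74.60625, -68.98750

Field F=5, Q=16: +5·20° lon, +16·10° lat → SW at lon -80°, lat 70°.
Square 5, 4: +5·2° lon, +4·1° lat → SW at lon -70°, lat 74°.
Subsquare m=12, o=14: +12·0.0833333° lon, +14·0.0416667° lat → SW at lon -69°, lat 74.5833°.
Extended square 1, 5: +1·0.00833333° lon, +5·0.00416667° lat → SW at lon -68.9917°, lat 74.6042°.
Cell spans 0.00833333° lon × 0.00416667° lat. Centre is SW corner plus half of each.
latitude 74.60625, longitude -68.98750.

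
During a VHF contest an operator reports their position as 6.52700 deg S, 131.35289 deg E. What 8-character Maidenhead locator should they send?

PI53ql23

Shift to the Maidenhead origin (180°W, 90°S): lon 311.35289, lat 83.47300.
Field: lon ⌊311.35289/20⌋ = 15 → P; lat ⌊83.47300/10⌋ = 8 → I.
Square: lon ⌊11.35289/2⌋ = 5; lat ⌊3.47300/1⌋ = 3.
Subsquare: lon ⌊1.35289/0.0833333⌋ = 16 → q; lat ⌊0.47300/0.0416667⌋ = 11 → l.
Extended square: lon ⌊0.01956/0.00833333⌋ = 2; lat ⌊0.01467/0.00416667⌋ = 3.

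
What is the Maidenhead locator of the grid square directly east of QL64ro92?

QL64so02

Longitude extended square 9; +1 → 10, wraps to 0, carry into subsquare.
Longitude subsquare r = 17; +1 → 18 = s.
The latitude characters are unchanged.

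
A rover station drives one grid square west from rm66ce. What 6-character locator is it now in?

RM66be

Longitude subsquare c = 2; −1 → 1 = b.
The latitude characters are unchanged.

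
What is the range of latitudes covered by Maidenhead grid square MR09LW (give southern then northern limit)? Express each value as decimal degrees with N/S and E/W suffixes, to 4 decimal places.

89.9167° N, 89.9583° N

Field M=12, R=17: +12·20° lon, +17·10° lat → SW at lon 60°, lat 80°.
Square 0, 9: +0·2° lon, +9·1° lat → SW at lon 60°, lat 89°.
Subsquare l=11, w=22: +11·0.0833333° lon, +22·0.0416667° lat → SW at lon 60.9167°, lat 89.9167°.
Cell spans 0.0833333° lon × 0.0416667° lat.
south 89.9167° N, north 89.9583° N.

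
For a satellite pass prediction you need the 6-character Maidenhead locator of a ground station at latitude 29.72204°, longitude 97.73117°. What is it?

NL89ur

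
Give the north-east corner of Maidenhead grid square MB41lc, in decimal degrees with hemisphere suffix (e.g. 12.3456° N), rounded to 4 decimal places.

78.8750° S, 69.0000° E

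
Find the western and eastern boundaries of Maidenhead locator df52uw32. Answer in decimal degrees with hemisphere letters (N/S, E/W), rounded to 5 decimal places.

108.30833° W, 108.30000° W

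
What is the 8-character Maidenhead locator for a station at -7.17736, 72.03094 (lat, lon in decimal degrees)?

Add 180° to longitude and 90° to latitude: 252.03094, 82.82264.
Field: lon ⌊252.03094/20⌋ = 12 → M; lat ⌊82.82264/10⌋ = 8 → I.
Square: lon ⌊12.03094/2⌋ = 6; lat ⌊2.82264/1⌋ = 2.
Subsquare: lon ⌊0.03094/0.0833333⌋ = 0 → a; lat ⌊0.82264/0.0416667⌋ = 19 → t.
Extended square: lon ⌊0.03094/0.00833333⌋ = 3; lat ⌊0.03097/0.00416667⌋ = 7.

MI62at37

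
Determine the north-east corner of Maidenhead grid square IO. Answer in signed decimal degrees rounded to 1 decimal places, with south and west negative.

Field I=8, O=14: +8·20° lon, +14·10° lat → SW at lon -20°, lat 50°.
Cell spans 20° lon × 10° lat. NE corner is SW corner plus one full cell.
latitude 60.0, longitude 0.0.

60.0, 0.0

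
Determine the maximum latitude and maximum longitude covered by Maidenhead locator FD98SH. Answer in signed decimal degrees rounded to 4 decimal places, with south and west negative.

Field F=5, D=3: +5·20° lon, +3·10° lat → SW at lon -80°, lat -60°.
Square 9, 8: +9·2° lon, +8·1° lat → SW at lon -62°, lat -52°.
Subsquare s=18, h=7: +18·0.0833333° lon, +7·0.0416667° lat → SW at lon -60.5°, lat -51.7083°.
Cell spans 0.0833333° lon × 0.0416667° lat. NE corner is SW corner plus one full cell.
latitude -51.6667, longitude -60.4167.

-51.6667, -60.4167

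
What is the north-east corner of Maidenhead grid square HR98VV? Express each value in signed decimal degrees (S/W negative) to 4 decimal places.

88.9167, -20.1667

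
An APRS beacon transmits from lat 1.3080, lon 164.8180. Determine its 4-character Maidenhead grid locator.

RJ21

Offset from 180°W / 90°S: lon 344.82°, lat 91.31°.
Field (20°×10°, letters A–R): 344.82/20 → 17 → R, 91.31/10 → 9 → J; chars RJ.
Square (2°×1°, digits 0–9): 4.82/2 → 2, 1.31/1 → 1; chars 21.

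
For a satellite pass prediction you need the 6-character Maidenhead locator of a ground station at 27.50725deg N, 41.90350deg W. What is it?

Offset from 180°W / 90°S: lon 138.0965°, lat 117.5072°.
Field: lon ⌊138.0965/20⌋ = 6 → G; lat ⌊117.5072/10⌋ = 11 → L.
Square: lon ⌊18.0965/2⌋ = 9; lat ⌊7.5072/1⌋ = 7.
Subsquare: lon ⌊0.0965/0.0833333⌋ = 1 → b; lat ⌊0.5072/0.0416667⌋ = 12 → m.

GL97bm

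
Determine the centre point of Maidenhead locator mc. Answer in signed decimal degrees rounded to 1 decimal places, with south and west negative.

Field M=12, C=2: +12·20° lon, +2·10° lat → SW at lon 60°, lat -70°.
Cell spans 20° lon × 10° lat. Centre is SW corner plus half of each.
latitude -65.0, longitude 70.0.

-65.0, 70.0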